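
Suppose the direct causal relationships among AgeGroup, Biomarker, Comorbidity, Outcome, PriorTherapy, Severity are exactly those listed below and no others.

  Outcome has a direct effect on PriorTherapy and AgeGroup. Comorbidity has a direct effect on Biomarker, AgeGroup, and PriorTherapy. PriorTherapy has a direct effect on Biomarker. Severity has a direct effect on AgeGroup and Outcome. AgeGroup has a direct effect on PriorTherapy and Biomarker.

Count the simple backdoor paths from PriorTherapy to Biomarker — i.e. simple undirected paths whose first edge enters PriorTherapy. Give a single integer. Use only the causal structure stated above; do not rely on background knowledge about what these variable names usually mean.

8

A backdoor path from PriorTherapy to Biomarker is any simple undirected path whose first edge points into PriorTherapy (i.e. leaves PriorTherapy via a parent).
Parents of PriorTherapy: {AgeGroup, Comorbidity, Outcome}.
Enumerating:
  P1: PriorTherapy <- Outcome <- Severity -> AgeGroup <- Comorbidity -> Biomarker
  P2: PriorTherapy <- Outcome <- Severity -> AgeGroup -> Biomarker
  P3: PriorTherapy <- Outcome -> AgeGroup <- Comorbidity -> Biomarker
  P4: PriorTherapy <- Outcome -> AgeGroup -> Biomarker
  P5: PriorTherapy <- Comorbidity -> AgeGroup -> Biomarker
  P6: PriorTherapy <- Comorbidity -> Biomarker
  P7: PriorTherapy <- AgeGroup <- Comorbidity -> Biomarker
  P8: PriorTherapy <- AgeGroup -> Biomarker
That exhausts the simple backdoor paths. Count: 8.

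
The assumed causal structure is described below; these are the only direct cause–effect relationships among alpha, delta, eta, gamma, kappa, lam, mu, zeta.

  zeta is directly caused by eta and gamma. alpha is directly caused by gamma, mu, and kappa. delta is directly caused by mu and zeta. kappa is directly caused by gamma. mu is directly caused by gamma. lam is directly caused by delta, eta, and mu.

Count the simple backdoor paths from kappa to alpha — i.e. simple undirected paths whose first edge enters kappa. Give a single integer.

A backdoor path from kappa to alpha is any simple undirected path whose first edge points into kappa (i.e. leaves kappa via a parent).
Parents of kappa: {gamma}.
Enumerating:
  P1: kappa <- gamma -> zeta <- eta -> lam <- mu -> alpha
  P2: kappa <- gamma -> zeta <- eta -> lam <- delta <- mu -> alpha
  P3: kappa <- gamma -> zeta -> delta <- mu -> alpha
  P4: kappa <- gamma -> zeta -> delta -> lam <- mu -> alpha
  P5: kappa <- gamma -> mu -> alpha
  P6: kappa <- gamma -> alpha
That exhausts the simple backdoor paths. Count: 6.

6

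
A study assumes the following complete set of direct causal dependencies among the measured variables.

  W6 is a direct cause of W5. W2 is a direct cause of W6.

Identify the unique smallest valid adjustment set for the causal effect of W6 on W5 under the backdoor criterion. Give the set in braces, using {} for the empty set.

Variables eligible for adjustment (non-descendants of W6, excluding W6 and W5): {W2}.
Backdoor paths from W6 to W5:
  (none)
With no backdoor paths the empty set already satisfies the criterion, and it is trivially minimal.

{}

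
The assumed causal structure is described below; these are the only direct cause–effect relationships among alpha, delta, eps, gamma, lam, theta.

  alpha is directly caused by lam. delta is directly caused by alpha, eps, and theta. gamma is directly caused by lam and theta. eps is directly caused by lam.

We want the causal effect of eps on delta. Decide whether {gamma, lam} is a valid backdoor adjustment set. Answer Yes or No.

Backdoor paths from eps to delta (paths whose first edge points into eps):
  P1: eps <- lam -> alpha -> delta
  P2: eps <- lam -> gamma <- theta -> delta
Condition 1 (no descendant of eps in the set): holds — descendants of eps are {delta}; none are in {gamma, lam}.
Condition 2 (every backdoor path blocked by {gamma, lam}):
  P1: blocked at fork node lam ∈ conditioning set.
  P2: blocked at fork node lam ∈ conditioning set.
{gamma, lam} satisfies the backdoor criterion.

Yes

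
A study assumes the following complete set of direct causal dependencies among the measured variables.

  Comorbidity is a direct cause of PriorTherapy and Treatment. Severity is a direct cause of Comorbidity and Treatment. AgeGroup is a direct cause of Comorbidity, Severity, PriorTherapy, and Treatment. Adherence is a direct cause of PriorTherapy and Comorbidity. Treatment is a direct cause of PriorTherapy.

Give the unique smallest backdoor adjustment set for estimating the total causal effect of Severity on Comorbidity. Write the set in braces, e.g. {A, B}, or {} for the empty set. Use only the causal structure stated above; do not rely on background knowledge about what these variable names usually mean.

Variables eligible for adjustment (non-descendants of Severity, excluding Severity and Comorbidity): {Adherence, AgeGroup}.
Backdoor paths from Severity to Comorbidity:
  P1: Severity <- AgeGroup -> Comorbidity
  P2: Severity <- AgeGroup -> Treatment <- Comorbidity
  P3: Severity <- AgeGroup -> Treatment -> PriorTherapy <- Adherence -> Comorbidity
  P4: Severity <- AgeGroup -> Treatment -> PriorTherapy <- Comorbidity
  P5: Severity <- AgeGroup -> PriorTherapy <- Adherence -> Comorbidity
  P6: Severity <- AgeGroup -> PriorTherapy <- Comorbidity
  P7: Severity <- AgeGroup -> PriorTherapy <- Treatment <- Comorbidity
The empty set is not sufficient: P1 (Severity <- AgeGroup -> Comorbidity) has no collider blocking it and no conditioned non-collider, so it is open.
Try {AgeGroup}:
  P1: blocked at fork node AgeGroup ∈ conditioning set.
  P2: blocked at fork node AgeGroup ∈ conditioning set.
  P3: blocked at fork node AgeGroup ∈ conditioning set.
  P4: blocked at fork node AgeGroup ∈ conditioning set.
  P5: blocked at fork node AgeGroup ∈ conditioning set.
  P6: blocked at fork node AgeGroup ∈ conditioning set.
  P7: blocked at fork node AgeGroup ∈ conditioning set.
{AgeGroup} contains no descendant of Severity and blocks every backdoor path.
No other singleton works — e.g. {Adherence} leaves P1 open — so {AgeGroup} is the unique smallest valid adjustment set.

{AgeGroup}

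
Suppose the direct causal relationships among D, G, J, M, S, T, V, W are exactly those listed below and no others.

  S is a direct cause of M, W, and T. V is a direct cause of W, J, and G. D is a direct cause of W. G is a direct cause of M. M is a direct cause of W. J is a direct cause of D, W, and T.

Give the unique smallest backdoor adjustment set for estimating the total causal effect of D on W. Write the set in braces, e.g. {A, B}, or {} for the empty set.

Variables eligible for adjustment (non-descendants of D, excluding D and W): {G, J, M, S, T, V}.
Backdoor paths from D to W:
  P1: D <- J <- V -> G -> M <- S -> W
  P2: D <- J <- V -> G -> M -> W
  P3: D <- J <- V -> W
  P4: D <- J -> T <- S -> M <- G <- V -> W
  P5: D <- J -> T <- S -> M -> W
  P6: D <- J -> T <- S -> W
  P7: D <- J -> W
The empty set is not sufficient: P2 (D <- J <- V -> G -> M -> W) has no collider blocking it and no conditioned non-collider, so it is open.
Try {J}:
  P1: blocked at chain node J ∈ conditioning set.
  P2: blocked at chain node J ∈ conditioning set.
  P3: blocked at chain node J ∈ conditioning set.
  P4: blocked at fork node J ∈ conditioning set.
  P5: blocked at fork node J ∈ conditioning set.
  P6: blocked at fork node J ∈ conditioning set.
  P7: blocked at fork node J ∈ conditioning set.
{J} contains no descendant of D and blocks every backdoor path.
No other singleton works — e.g. {V} leaves P7 open — so {J} is the unique smallest valid adjustment set.

{J}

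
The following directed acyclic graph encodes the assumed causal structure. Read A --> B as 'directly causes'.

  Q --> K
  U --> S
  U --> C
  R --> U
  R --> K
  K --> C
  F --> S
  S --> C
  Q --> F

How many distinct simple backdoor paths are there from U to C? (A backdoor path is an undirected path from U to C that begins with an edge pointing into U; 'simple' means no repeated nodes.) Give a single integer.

2

A backdoor path from U to C is any simple undirected path whose first edge points into U (i.e. leaves U via a parent).
Parents of U: {R}.
Enumerating:
  P1: U <- R -> K <- Q -> F -> S -> C
  P2: U <- R -> K -> C
That exhausts the simple backdoor paths. Count: 2.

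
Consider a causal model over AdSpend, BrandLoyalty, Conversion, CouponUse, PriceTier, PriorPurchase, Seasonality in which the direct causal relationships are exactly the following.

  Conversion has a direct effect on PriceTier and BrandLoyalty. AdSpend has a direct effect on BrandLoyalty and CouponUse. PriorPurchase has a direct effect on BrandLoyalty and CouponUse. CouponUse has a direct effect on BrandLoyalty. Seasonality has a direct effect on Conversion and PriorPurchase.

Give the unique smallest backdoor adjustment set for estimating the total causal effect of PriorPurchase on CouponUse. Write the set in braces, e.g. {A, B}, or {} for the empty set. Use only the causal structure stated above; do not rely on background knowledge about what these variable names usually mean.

Variables eligible for adjustment (non-descendants of PriorPurchase, excluding PriorPurchase and CouponUse): {AdSpend, Conversion, PriceTier, Seasonality}.
Backdoor paths from PriorPurchase to CouponUse:
  P1: PriorPurchase <- Seasonality -> Conversion -> BrandLoyalty <- AdSpend -> CouponUse
  P2: PriorPurchase <- Seasonality -> Conversion -> BrandLoyalty <- CouponUse
Each backdoor path contains an unconditioned collider, so every path is already blocked with the empty conditioning set:
  P1: blocked at collider BrandLoyalty (neither it nor any descendant is in the conditioning set).
  P2: blocked at collider BrandLoyalty (neither it nor any descendant is in the conditioning set).
The empty set is therefore the unique smallest valid set.

{}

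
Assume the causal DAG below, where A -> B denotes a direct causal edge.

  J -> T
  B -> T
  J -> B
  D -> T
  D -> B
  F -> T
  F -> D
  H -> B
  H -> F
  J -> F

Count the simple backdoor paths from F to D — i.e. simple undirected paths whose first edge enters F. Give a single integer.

7

A backdoor path from F to D is any simple undirected path whose first edge points into F (i.e. leaves F via a parent).
Parents of F: {H, J}.
Enumerating:
  P1: F <- J -> B <- D
  P2: F <- J -> B -> T <- D
  P3: F <- J -> T <- D
  P4: F <- J -> T <- B <- D
  P5: F <- H -> B <- J -> T <- D
  P6: F <- H -> B <- D
  P7: F <- H -> B -> T <- D
That exhausts the simple backdoor paths. Count: 7.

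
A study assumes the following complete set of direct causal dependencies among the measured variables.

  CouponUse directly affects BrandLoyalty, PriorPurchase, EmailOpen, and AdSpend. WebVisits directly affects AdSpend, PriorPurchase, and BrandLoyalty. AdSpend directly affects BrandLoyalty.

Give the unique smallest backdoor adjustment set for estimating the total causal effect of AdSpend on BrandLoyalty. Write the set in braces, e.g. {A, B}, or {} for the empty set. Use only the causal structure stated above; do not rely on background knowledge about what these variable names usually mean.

Variables eligible for adjustment (non-descendants of AdSpend, excluding AdSpend and BrandLoyalty): {CouponUse, EmailOpen, PriorPurchase, WebVisits}.
Backdoor paths from AdSpend to BrandLoyalty:
  P1: AdSpend <- CouponUse -> PriorPurchase <- WebVisits -> BrandLoyalty
  P2: AdSpend <- CouponUse -> BrandLoyalty
  P3: AdSpend <- WebVisits -> PriorPurchase <- CouponUse -> BrandLoyalty
  P4: AdSpend <- WebVisits -> BrandLoyalty
The empty set is not sufficient: P2 (AdSpend <- CouponUse -> BrandLoyalty) has no collider blocking it and no conditioned non-collider, so it is open.
Try {CouponUse, WebVisits}:
  P1: blocked at fork node CouponUse ∈ conditioning set.
  P2: blocked at fork node CouponUse ∈ conditioning set.
  P3: blocked at fork node WebVisits ∈ conditioning set.
  P4: blocked at fork node WebVisits ∈ conditioning set.
{CouponUse, WebVisits} contains no descendant of AdSpend and blocks every backdoor path.
Every element of {CouponUse, WebVisits} is needed (dropping CouponUse leaves P2 open; dropping WebVisits leaves P4 open), so no proper subset is valid.
Among all size-2 subsets of the eligible variables, only {CouponUse, WebVisits} blocks every backdoor path, so it is the unique smallest valid adjustment set.

{CouponUse, WebVisits}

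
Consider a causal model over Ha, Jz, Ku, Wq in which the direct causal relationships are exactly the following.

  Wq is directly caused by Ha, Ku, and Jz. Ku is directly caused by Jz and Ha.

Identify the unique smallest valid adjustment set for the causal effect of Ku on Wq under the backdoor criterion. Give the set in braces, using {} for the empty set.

{Ha, Jz}

Variables eligible for adjustment (non-descendants of Ku, excluding Ku and Wq): {Ha, Jz}.
Backdoor paths from Ku to Wq:
  P1: Ku <- Jz -> Wq
  P2: Ku <- Ha -> Wq
The empty set is not sufficient: P1 (Ku <- Jz -> Wq) has no collider blocking it and no conditioned non-collider, so it is open.
Try {Ha, Jz}:
  P1: blocked at fork node Jz ∈ conditioning set.
  P2: blocked at fork node Ha ∈ conditioning set.
{Ha, Jz} contains no descendant of Ku and blocks every backdoor path.
Every element of {Ha, Jz} is needed (dropping Ha leaves P2 open; dropping Jz leaves P1 open), so no proper subset is valid.
Among all size-2 subsets of the eligible variables, only {Ha, Jz} blocks every backdoor path, so it is the unique smallest valid adjustment set.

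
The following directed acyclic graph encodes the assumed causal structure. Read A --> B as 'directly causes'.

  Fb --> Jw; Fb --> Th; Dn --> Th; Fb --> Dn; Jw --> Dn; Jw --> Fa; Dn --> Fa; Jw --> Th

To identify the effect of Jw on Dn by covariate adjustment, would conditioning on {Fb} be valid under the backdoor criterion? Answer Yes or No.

Yes

Backdoor paths from Jw to Dn (paths whose first edge points into Jw):
  P1: Jw <- Fb -> Dn
  P2: Jw <- Fb -> Th <- Dn
Condition 1 (no descendant of Jw in the set): holds — descendants of Jw are {Dn, Fa, Th}; none are in {Fb}.
Condition 2 (every backdoor path blocked by {Fb}):
  P1: blocked at fork node Fb ∈ conditioning set.
  P2: blocked at fork node Fb ∈ conditioning set.
{Fb} satisfies the backdoor criterion.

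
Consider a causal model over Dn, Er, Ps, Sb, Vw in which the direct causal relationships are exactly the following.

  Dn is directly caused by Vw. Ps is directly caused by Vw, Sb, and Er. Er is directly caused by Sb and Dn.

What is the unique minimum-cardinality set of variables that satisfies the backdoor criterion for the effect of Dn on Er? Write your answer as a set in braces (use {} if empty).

{}

Variables eligible for adjustment (non-descendants of Dn, excluding Dn and Er): {Sb, Vw}.
Backdoor paths from Dn to Er:
  P1: Dn <- Vw -> Ps <- Sb -> Er
  P2: Dn <- Vw -> Ps <- Er
Each backdoor path contains an unconditioned collider, so every path is already blocked with the empty conditioning set:
  P1: blocked at collider Ps (neither it nor any descendant is in the conditioning set).
  P2: blocked at collider Ps (neither it nor any descendant is in the conditioning set).
The empty set is therefore the unique smallest valid set.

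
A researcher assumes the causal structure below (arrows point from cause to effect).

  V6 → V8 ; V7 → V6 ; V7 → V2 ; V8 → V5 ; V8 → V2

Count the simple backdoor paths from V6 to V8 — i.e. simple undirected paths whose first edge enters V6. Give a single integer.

1

A backdoor path from V6 to V8 is any simple undirected path whose first edge points into V6 (i.e. leaves V6 via a parent).
Parents of V6: {V7}.
Enumerating:
  P1: V6 <- V7 -> V2 <- V8
That exhausts the simple backdoor paths. Count: 1.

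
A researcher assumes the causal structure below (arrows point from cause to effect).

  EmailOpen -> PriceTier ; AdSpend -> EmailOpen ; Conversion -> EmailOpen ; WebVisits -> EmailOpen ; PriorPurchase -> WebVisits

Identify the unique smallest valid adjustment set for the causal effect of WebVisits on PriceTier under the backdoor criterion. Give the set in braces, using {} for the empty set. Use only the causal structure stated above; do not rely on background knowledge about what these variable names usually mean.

Variables eligible for adjustment (non-descendants of WebVisits, excluding WebVisits and PriceTier): {AdSpend, Conversion, PriorPurchase}.
Backdoor paths from WebVisits to PriceTier:
  (none)
With no backdoor paths the empty set already satisfies the criterion, and it is trivially minimal.

{}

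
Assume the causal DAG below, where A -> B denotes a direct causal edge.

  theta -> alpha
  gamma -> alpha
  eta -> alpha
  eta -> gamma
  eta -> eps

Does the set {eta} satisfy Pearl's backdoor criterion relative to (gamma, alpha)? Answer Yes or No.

Backdoor paths from gamma to alpha (paths whose first edge points into gamma):
  P1: gamma <- eta -> alpha
Condition 1 (no descendant of gamma in the set): holds — descendants of gamma are {alpha}; none are in {eta}.
Condition 2 (every backdoor path blocked by {eta}):
  P1: blocked at fork node eta ∈ conditioning set.
{eta} satisfies the backdoor criterion.

Yes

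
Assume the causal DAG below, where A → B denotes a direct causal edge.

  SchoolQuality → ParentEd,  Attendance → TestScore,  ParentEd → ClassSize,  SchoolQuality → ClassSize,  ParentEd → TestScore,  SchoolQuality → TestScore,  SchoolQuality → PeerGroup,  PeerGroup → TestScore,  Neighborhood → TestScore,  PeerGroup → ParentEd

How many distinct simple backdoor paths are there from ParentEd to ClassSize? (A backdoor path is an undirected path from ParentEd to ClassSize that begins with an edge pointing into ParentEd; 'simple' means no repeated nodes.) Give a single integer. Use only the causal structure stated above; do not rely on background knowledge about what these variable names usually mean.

3

A backdoor path from ParentEd to ClassSize is any simple undirected path whose first edge points into ParentEd (i.e. leaves ParentEd via a parent).
Parents of ParentEd: {PeerGroup, SchoolQuality}.
Enumerating:
  P1: ParentEd <- SchoolQuality -> ClassSize
  P2: ParentEd <- PeerGroup <- SchoolQuality -> ClassSize
  P3: ParentEd <- PeerGroup -> TestScore <- SchoolQuality -> ClassSize
That exhausts the simple backdoor paths. Count: 3.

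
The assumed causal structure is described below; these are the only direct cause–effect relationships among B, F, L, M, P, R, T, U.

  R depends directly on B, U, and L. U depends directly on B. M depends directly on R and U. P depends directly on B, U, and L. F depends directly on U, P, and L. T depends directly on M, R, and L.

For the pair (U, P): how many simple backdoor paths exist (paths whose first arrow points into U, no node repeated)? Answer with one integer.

7

A backdoor path from U to P is any simple undirected path whose first edge points into U (i.e. leaves U via a parent).
Parents of U: {B}.
Enumerating:
  P1: U <- B -> R <- L -> P
  P2: U <- B -> R <- L -> F <- P
  P3: U <- B -> R -> M -> T <- L -> P
  P4: U <- B -> R -> M -> T <- L -> F <- P
  P5: U <- B -> R -> T <- L -> P
  P6: U <- B -> R -> T <- L -> F <- P
  P7: U <- B -> P
That exhausts the simple backdoor paths. Count: 7.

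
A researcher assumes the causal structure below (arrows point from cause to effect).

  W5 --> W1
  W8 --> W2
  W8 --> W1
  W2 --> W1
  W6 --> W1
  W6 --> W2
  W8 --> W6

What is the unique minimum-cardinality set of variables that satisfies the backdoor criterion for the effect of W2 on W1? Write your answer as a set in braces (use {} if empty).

{W6, W8}

Variables eligible for adjustment (non-descendants of W2, excluding W2 and W1): {W5, W6, W8}.
Backdoor paths from W2 to W1:
  P1: W2 <- W8 -> W6 -> W1
  P2: W2 <- W8 -> W1
  P3: W2 <- W6 <- W8 -> W1
  P4: W2 <- W6 -> W1
The empty set is not sufficient: P1 (W2 <- W8 -> W6 -> W1) has no collider blocking it and no conditioned non-collider, so it is open.
Try {W6, W8}:
  P1: blocked at fork node W8 ∈ conditioning set.
  P2: blocked at fork node W8 ∈ conditioning set.
  P3: blocked at chain node W6 ∈ conditioning set.
  P4: blocked at fork node W6 ∈ conditioning set.
{W6, W8} contains no descendant of W2 and blocks every backdoor path.
Every element of {W6, W8} is needed (dropping W6 leaves P4 open; dropping W8 leaves P2 open), so no proper subset is valid.
Among all size-2 subsets of the eligible variables, only {W6, W8} blocks every backdoor path, so it is the unique smallest valid adjustment set.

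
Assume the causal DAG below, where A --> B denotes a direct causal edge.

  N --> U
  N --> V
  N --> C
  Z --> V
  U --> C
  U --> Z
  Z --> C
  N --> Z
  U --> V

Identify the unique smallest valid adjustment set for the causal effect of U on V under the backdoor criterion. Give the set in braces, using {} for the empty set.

Variables eligible for adjustment (non-descendants of U, excluding U and V): {N}.
Backdoor paths from U to V:
  P1: U <- N -> Z -> V
  P2: U <- N -> C <- Z -> V
  P3: U <- N -> V
The empty set is not sufficient: P1 (U <- N -> Z -> V) has no collider blocking it and no conditioned non-collider, so it is open.
Try {N}:
  P1: blocked at fork node N ∈ conditioning set.
  P2: blocked at fork node N ∈ conditioning set.
  P3: blocked at fork node N ∈ conditioning set.
{N} contains no descendant of U and blocks every backdoor path.
{N} is the unique smallest valid adjustment set.

{N}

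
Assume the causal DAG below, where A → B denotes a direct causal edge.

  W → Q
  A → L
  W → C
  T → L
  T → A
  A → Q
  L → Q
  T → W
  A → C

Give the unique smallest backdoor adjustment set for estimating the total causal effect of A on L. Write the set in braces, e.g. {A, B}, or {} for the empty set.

Variables eligible for adjustment (non-descendants of A, excluding A and L): {T, W}.
Backdoor paths from A to L:
  P1: A <- T -> L
  P2: A <- T -> W -> Q <- L
The empty set is not sufficient: P1 (A <- T -> L) has no collider blocking it and no conditioned non-collider, so it is open.
Try {T}:
  P1: blocked at fork node T ∈ conditioning set.
  P2: blocked at fork node T ∈ conditioning set.
{T} contains no descendant of A and blocks every backdoor path.
No other singleton works — e.g. {W} leaves P1 open — so {T} is the unique smallest valid adjustment set.

{T}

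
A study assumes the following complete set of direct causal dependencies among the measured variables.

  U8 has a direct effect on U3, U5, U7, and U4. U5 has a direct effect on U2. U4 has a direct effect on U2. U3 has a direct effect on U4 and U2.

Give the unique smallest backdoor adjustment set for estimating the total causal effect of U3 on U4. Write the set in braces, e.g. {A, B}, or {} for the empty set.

{U8}

Variables eligible for adjustment (non-descendants of U3, excluding U3 and U4): {U5, U7, U8}.
Backdoor paths from U3 to U4:
  P1: U3 <- U8 -> U5 -> U2 <- U4
  P2: U3 <- U8 -> U4
The empty set is not sufficient: P2 (U3 <- U8 -> U4) has no collider blocking it and no conditioned non-collider, so it is open.
Try {U8}:
  P1: blocked at fork node U8 ∈ conditioning set.
  P2: blocked at fork node U8 ∈ conditioning set.
{U8} contains no descendant of U3 and blocks every backdoor path.
No other singleton works — e.g. {U7} leaves P2 open — so {U8} is the unique smallest valid adjustment set.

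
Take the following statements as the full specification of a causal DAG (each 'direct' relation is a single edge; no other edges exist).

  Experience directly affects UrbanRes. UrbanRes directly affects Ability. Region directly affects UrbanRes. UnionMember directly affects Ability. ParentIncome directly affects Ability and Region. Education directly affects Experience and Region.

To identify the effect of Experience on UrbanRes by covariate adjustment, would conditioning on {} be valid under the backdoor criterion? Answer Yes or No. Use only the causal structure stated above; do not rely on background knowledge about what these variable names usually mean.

No

Backdoor paths from Experience to UrbanRes (paths whose first edge points into Experience):
  P1: Experience <- Education -> Region <- ParentIncome -> Ability <- UrbanRes
  P2: Experience <- Education -> Region -> UrbanRes
Condition 1 (no descendant of Experience in the set): holds — descendants of Experience are {Ability, UrbanRes}; none are in {}.
Condition 2 (every backdoor path blocked by {}):
  P1: blocked at collider Region (neither it nor any descendant is in the conditioning set).
  P2: open — no interior node is in the conditioning set.
{} does not satisfy the backdoor criterion.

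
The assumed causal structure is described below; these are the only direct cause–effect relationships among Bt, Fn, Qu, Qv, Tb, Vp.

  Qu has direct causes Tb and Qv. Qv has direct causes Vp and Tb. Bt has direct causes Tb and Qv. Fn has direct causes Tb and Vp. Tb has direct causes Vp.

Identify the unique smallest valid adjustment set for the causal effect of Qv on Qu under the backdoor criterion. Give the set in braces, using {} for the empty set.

{Tb}

Variables eligible for adjustment (non-descendants of Qv, excluding Qv and Qu): {Fn, Tb, Vp}.
Backdoor paths from Qv to Qu:
  P1: Qv <- Vp -> Tb -> Qu
  P2: Qv <- Vp -> Fn <- Tb -> Qu
  P3: Qv <- Tb -> Qu
The empty set is not sufficient: P1 (Qv <- Vp -> Tb -> Qu) has no collider blocking it and no conditioned non-collider, so it is open.
Try {Tb}:
  P1: blocked at chain node Tb ∈ conditioning set.
  P2: blocked at collider Fn (neither it nor any descendant is in the conditioning set).
  P3: blocked at fork node Tb ∈ conditioning set.
{Tb} contains no descendant of Qv and blocks every backdoor path.
No other singleton works — e.g. {Vp} leaves P3 open — so {Tb} is the unique smallest valid adjustment set.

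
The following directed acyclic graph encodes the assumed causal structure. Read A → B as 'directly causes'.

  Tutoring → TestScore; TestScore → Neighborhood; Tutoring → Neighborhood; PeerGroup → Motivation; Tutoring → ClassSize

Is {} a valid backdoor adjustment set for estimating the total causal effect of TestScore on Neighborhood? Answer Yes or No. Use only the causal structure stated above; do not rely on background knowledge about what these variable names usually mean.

No

Backdoor paths from TestScore to Neighborhood (paths whose first edge points into TestScore):
  P1: TestScore <- Tutoring -> Neighborhood
Condition 1 (no descendant of TestScore in the set): holds — descendants of TestScore are {Neighborhood}; none are in {}.
Condition 2 (every backdoor path blocked by {}):
  P1: open — no interior node is in the conditioning set.
{} does not satisfy the backdoor criterion.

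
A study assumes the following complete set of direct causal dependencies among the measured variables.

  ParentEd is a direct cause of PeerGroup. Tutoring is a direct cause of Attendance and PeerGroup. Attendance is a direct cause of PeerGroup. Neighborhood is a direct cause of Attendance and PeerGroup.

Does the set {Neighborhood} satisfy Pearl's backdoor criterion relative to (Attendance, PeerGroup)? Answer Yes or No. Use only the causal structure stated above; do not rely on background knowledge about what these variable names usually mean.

Backdoor paths from Attendance to PeerGroup (paths whose first edge points into Attendance):
  P1: Attendance <- Tutoring -> PeerGroup
  P2: Attendance <- Neighborhood -> PeerGroup
Condition 1 (no descendant of Attendance in the set): holds — descendants of Attendance are {PeerGroup}; none are in {Neighborhood}.
Condition 2 (every backdoor path blocked by {Neighborhood}):
  P1: open — no interior node is in the conditioning set.
  P2: blocked at fork node Neighborhood ∈ conditioning set.
{Neighborhood} does not satisfy the backdoor criterion.

No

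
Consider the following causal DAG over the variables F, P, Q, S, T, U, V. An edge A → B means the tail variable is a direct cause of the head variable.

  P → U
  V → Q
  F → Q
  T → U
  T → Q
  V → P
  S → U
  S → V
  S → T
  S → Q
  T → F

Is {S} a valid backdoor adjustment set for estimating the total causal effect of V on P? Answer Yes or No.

Yes

Backdoor paths from V to P (paths whose first edge points into V):
  P1: V <- S -> T -> U <- P
  P2: V <- S -> Q <- T -> U <- P
  P3: V <- S -> Q <- F <- T -> U <- P
  P4: V <- S -> U <- P
Condition 1 (no descendant of V in the set): holds — descendants of V are {P, Q, U}; none are in {S}.
Condition 2 (every backdoor path blocked by {S}):
  P1: blocked at fork node S ∈ conditioning set.
  P2: blocked at fork node S ∈ conditioning set.
  P3: blocked at fork node S ∈ conditioning set.
  P4: blocked at fork node S ∈ conditioning set.
{S} satisfies the backdoor criterion.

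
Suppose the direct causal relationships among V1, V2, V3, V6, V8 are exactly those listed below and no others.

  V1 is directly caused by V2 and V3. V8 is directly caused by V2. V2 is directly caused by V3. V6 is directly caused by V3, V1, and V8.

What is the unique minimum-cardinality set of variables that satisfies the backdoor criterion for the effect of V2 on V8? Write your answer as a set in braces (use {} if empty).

{}

Variables eligible for adjustment (non-descendants of V2, excluding V2 and V8): {V3}.
Backdoor paths from V2 to V8:
  P1: V2 <- V3 -> V1 -> V6 <- V8
  P2: V2 <- V3 -> V6 <- V8
Each backdoor path contains an unconditioned collider, so every path is already blocked with the empty conditioning set:
  P1: blocked at collider V6 (neither it nor any descendant is in the conditioning set).
  P2: blocked at collider V6 (neither it nor any descendant is in the conditioning set).
The empty set is therefore the unique smallest valid set.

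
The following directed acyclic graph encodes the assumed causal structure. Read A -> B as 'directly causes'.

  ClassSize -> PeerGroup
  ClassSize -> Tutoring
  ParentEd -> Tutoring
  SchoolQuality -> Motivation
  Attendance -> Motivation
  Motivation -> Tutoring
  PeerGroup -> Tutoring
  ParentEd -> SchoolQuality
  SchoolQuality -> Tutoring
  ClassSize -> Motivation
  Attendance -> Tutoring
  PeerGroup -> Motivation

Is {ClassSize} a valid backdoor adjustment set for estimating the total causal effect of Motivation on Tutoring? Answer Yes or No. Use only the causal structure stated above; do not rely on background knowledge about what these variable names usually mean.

Backdoor paths from Motivation to Tutoring (paths whose first edge points into Motivation):
  P1: Motivation <- Attendance -> Tutoring
  P2: Motivation <- ClassSize -> PeerGroup -> Tutoring
  P3: Motivation <- ClassSize -> Tutoring
  P4: Motivation <- PeerGroup <- ClassSize -> Tutoring
  P5: Motivation <- PeerGroup -> Tutoring
  P6: Motivation <- SchoolQuality <- ParentEd -> Tutoring
  P7: Motivation <- SchoolQuality -> Tutoring
Condition 1 (no descendant of Motivation in the set): holds — descendants of Motivation are {Tutoring}; none are in {ClassSize}.
Condition 2 (every backdoor path blocked by {ClassSize}):
  P1: open — no interior node is in the conditioning set.
  P2: blocked at fork node ClassSize ∈ conditioning set.
  P3: blocked at fork node ClassSize ∈ conditioning set.
  P4: blocked at fork node ClassSize ∈ conditioning set.
  P5: open — no interior node is in the conditioning set.
  P6: open — no interior node is in the conditioning set.
  P7: open — no interior node is in the conditioning set.
{ClassSize} does not satisfy the backdoor criterion.

No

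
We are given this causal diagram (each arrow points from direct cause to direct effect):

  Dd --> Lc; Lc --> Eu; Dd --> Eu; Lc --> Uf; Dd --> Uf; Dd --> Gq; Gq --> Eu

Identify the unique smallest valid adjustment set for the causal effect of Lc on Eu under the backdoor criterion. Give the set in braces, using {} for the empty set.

{Dd}

Variables eligible for adjustment (non-descendants of Lc, excluding Lc and Eu): {Dd, Gq}.
Backdoor paths from Lc to Eu:
  P1: Lc <- Dd -> Gq -> Eu
  P2: Lc <- Dd -> Eu
The empty set is not sufficient: P1 (Lc <- Dd -> Gq -> Eu) has no collider blocking it and no conditioned non-collider, so it is open.
Try {Dd}:
  P1: blocked at fork node Dd ∈ conditioning set.
  P2: blocked at fork node Dd ∈ conditioning set.
{Dd} contains no descendant of Lc and blocks every backdoor path.
No other singleton works — e.g. {Gq} leaves P2 open — so {Dd} is the unique smallest valid adjustment set.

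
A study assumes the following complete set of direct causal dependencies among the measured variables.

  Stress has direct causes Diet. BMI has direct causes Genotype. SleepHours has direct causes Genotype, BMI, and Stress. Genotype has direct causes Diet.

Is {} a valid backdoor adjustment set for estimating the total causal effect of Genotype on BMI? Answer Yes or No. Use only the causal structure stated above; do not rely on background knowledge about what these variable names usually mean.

Yes

Backdoor paths from Genotype to BMI (paths whose first edge points into Genotype):
  P1: Genotype <- Diet -> Stress -> SleepHours <- BMI
Condition 1 (no descendant of Genotype in the set): holds — descendants of Genotype are {BMI, SleepHours}; none are in {}.
Condition 2 (every backdoor path blocked by {}):
  P1: blocked at collider SleepHours (neither it nor any descendant is in the conditioning set).
{} satisfies the backdoor criterion.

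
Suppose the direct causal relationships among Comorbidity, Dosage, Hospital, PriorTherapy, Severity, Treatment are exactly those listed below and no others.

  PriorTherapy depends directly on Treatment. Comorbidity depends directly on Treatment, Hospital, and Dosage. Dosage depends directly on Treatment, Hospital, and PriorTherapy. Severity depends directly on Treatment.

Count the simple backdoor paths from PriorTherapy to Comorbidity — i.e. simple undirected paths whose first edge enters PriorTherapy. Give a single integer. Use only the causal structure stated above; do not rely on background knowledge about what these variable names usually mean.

A backdoor path from PriorTherapy to Comorbidity is any simple undirected path whose first edge points into PriorTherapy (i.e. leaves PriorTherapy via a parent).
Parents of PriorTherapy: {Treatment}.
Enumerating:
  P1: PriorTherapy <- Treatment -> Dosage <- Hospital -> Comorbidity
  P2: PriorTherapy <- Treatment -> Dosage -> Comorbidity
  P3: PriorTherapy <- Treatment -> Comorbidity
That exhausts the simple backdoor paths. Count: 3.

3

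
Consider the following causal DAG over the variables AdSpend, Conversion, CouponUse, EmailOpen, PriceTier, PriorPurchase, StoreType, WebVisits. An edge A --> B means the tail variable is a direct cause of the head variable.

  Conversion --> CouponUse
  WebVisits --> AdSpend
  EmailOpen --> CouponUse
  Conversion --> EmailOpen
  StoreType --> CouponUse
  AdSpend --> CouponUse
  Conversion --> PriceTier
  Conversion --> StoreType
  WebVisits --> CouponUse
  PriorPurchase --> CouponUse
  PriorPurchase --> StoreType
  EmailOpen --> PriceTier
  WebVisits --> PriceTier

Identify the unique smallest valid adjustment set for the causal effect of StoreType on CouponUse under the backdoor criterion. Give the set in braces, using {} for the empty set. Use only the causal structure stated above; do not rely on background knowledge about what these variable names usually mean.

{Conversion, PriorPurchase}

Variables eligible for adjustment (non-descendants of StoreType, excluding StoreType and CouponUse): {AdSpend, Conversion, EmailOpen, PriceTier, PriorPurchase, WebVisits}.
Backdoor paths from StoreType to CouponUse:
  P1: StoreType <- Conversion -> EmailOpen -> PriceTier <- WebVisits -> AdSpend -> CouponUse
  P2: StoreType <- Conversion -> EmailOpen -> PriceTier <- WebVisits -> CouponUse
  P3: StoreType <- Conversion -> EmailOpen -> CouponUse
  P4: StoreType <- Conversion -> PriceTier <- WebVisits -> AdSpend -> CouponUse
  P5: StoreType <- Conversion -> PriceTier <- WebVisits -> CouponUse
  P6: StoreType <- Conversion -> PriceTier <- EmailOpen -> CouponUse
  P7: StoreType <- Conversion -> CouponUse
  P8: StoreType <- PriorPurchase -> CouponUse
The empty set is not sufficient: P3 (StoreType <- Conversion -> EmailOpen -> CouponUse) has no collider blocking it and no conditioned non-collider, so it is open.
Try {Conversion, PriorPurchase}:
  P1: blocked at fork node Conversion ∈ conditioning set.
  P2: blocked at fork node Conversion ∈ conditioning set.
  P3: blocked at fork node Conversion ∈ conditioning set.
  P4: blocked at fork node Conversion ∈ conditioning set.
  P5: blocked at fork node Conversion ∈ conditioning set.
  P6: blocked at fork node Conversion ∈ conditioning set.
  P7: blocked at fork node Conversion ∈ conditioning set.
  P8: blocked at fork node PriorPurchase ∈ conditioning set.
{Conversion, PriorPurchase} contains no descendant of StoreType and blocks every backdoor path.
Every element of {Conversion, PriorPurchase} is needed (dropping Conversion leaves P3 open; dropping PriorPurchase leaves P8 open), so no proper subset is valid.
Among all size-2 subsets of the eligible variables, only {Conversion, PriorPurchase} blocks every backdoor path, so it is the unique smallest valid adjustment set.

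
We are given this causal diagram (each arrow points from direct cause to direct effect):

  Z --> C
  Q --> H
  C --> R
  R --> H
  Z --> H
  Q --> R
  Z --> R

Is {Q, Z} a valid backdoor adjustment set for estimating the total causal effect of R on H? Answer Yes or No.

Yes

Backdoor paths from R to H (paths whose first edge points into R):
  P1: R <- Q -> H
  P2: R <- Z -> H
  P3: R <- C <- Z -> H
Condition 1 (no descendant of R in the set): holds — descendants of R are {H}; none are in {Q, Z}.
Condition 2 (every backdoor path blocked by {Q, Z}):
  P1: blocked at fork node Q ∈ conditioning set.
  P2: blocked at fork node Z ∈ conditioning set.
  P3: blocked at fork node Z ∈ conditioning set.
{Q, Z} satisfies the backdoor criterion.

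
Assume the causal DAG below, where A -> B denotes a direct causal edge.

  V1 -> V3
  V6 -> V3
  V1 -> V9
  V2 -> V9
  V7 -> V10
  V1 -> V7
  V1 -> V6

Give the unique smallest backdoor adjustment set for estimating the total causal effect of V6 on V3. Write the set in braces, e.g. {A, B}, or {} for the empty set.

Variables eligible for adjustment (non-descendants of V6, excluding V6 and V3): {V1, V10, V2, V7, V9}.
Backdoor paths from V6 to V3:
  P1: V6 <- V1 -> V3
The empty set is not sufficient: P1 (V6 <- V1 -> V3) has no collider blocking it and no conditioned non-collider, so it is open.
Try {V1}:
  P1: blocked at fork node V1 ∈ conditioning set.
{V1} contains no descendant of V6 and blocks every backdoor path.
No other singleton works — e.g. {V2} leaves P1 open — so {V1} is the unique smallest valid adjustment set.

{V1}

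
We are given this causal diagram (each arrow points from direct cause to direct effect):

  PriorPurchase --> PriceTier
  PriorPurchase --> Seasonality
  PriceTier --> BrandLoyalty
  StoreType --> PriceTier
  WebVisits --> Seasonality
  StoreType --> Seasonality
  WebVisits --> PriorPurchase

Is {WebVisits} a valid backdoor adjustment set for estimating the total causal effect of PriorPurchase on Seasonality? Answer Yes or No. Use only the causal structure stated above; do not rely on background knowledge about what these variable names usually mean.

Yes

Backdoor paths from PriorPurchase to Seasonality (paths whose first edge points into PriorPurchase):
  P1: PriorPurchase <- WebVisits -> Seasonality
Condition 1 (no descendant of PriorPurchase in the set): holds — descendants of PriorPurchase are {BrandLoyalty, PriceTier, Seasonality}; none are in {WebVisits}.
Condition 2 (every backdoor path blocked by {WebVisits}):
  P1: blocked at fork node WebVisits ∈ conditioning set.
{WebVisits} satisfies the backdoor criterion.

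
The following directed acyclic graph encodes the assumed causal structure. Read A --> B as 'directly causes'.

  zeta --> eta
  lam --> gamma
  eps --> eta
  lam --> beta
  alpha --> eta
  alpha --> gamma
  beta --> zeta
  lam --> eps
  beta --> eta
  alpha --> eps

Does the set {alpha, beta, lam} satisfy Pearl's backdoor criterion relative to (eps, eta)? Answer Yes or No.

Yes

Backdoor paths from eps to eta (paths whose first edge points into eps):
  P1: eps <- lam -> gamma <- alpha -> eta
  P2: eps <- lam -> beta -> zeta -> eta
  P3: eps <- lam -> beta -> eta
  P4: eps <- alpha -> gamma <- lam -> beta -> zeta -> eta
  P5: eps <- alpha -> gamma <- lam -> beta -> eta
  P6: eps <- alpha -> eta
Condition 1 (no descendant of eps in the set): holds — descendants of eps are {eta}; none are in {alpha, beta, lam}.
Condition 2 (every backdoor path blocked by {alpha, beta, lam}):
  P1: blocked at fork node lam ∈ conditioning set.
  P2: blocked at fork node lam ∈ conditioning set.
  P3: blocked at fork node lam ∈ conditioning set.
  P4: blocked at fork node alpha ∈ conditioning set.
  P5: blocked at fork node alpha ∈ conditioning set.
  P6: blocked at fork node alpha ∈ conditioning set.
{alpha, beta, lam} satisfies the backdoor criterion.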